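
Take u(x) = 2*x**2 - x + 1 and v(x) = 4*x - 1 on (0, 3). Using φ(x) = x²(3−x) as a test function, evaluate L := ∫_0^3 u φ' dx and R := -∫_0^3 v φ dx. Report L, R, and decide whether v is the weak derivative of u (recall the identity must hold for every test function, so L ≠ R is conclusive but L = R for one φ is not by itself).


LHS = -837/20, RHS = -837/20. Yes, v = u' weakly.

u(x) = 2*x**2 - x + 1, classical derivative u'(x) = 4*x - 1.
φ(x) = x²(3−x), so φ'(x) = 3*x*(2 - x).
Note φ(0) = φ(3) = 0, so the boundary term u·φ vanishes.
LHS = ∫_0^3 u(x) φ'(x) dx = ∫_0^3 (-6*x^4 + 15*x^3 - 9*x^2 + 6*x) dx. Term by term:
  ∫_0^3 -6*x^4 dx = -1458/5;  ∫_0^3 15*x^3 dx = 1215/4;  ∫_0^3 -9*x^2 dx = -81;
  ∫_0^3 6*x dx = 27.
Sum: -1458/5 + 1215/4 − 81 + 27 = -837/20.
So LHS = -837/20.
∫_0^3 v(x) φ(x) dx = ∫_0^3 (-4*x^4 + 13*x^3 - 3*x^2) dx. Term by term:
  ∫_0^3 -4*x^4 dx = -972/5;  ∫_0^3 13*x^3 dx = 1053/4;  ∫_0^3 -3*x^2 dx = -27.
Sum: -972/5 + 1053/4 − 27 = 837/20.
So RHS = -∫_0^3 v(x) φ(x) dx = -837/20.
LHS = RHS, so the identity holds for this test φ.
Moreover u is smooth here and v(x) = u'(x) = 4*x - 1 pointwise, so the identity holds for every test function. Hence v is the weak derivative of u.


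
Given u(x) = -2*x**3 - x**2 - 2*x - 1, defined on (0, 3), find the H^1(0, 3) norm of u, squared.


||u||_{H^1}^2 = 34620/7

The H^1 norm (squared) on an interval (0, L) is
  ||u||_{H^1}^2 = ∫_0^L u(x)^2 dx + ∫_0^L u'(x)^2 dx.
Compute u'(x) = -6*x**2 - 2*x - 2.
Then u(x)^2 = 4*x**6 + 4*x**5 + 9*x**4 + 8*x**3 + 6*x**2 + 4*x + 1 and u'(x)^2 = 36*x**4 + 24*x**3 + 28*x**2 + 8*x + 4.
Integrate each monomial from 0 to 3 using ∫_0^3 c·x^n dx = c·3^(n+1)/(n+1):
  ∫_0^3 u(x)^2 dx = ∫_0^3 (4*x^6 + 4*x^5 + 9*x^4 + 8*x^3 + 6*x^2 + 4*x + 1) dx. Term by term:
    ∫_0^3 4*x^6 dx = 8748/7;  ∫_0^3 4*x^5 dx = 486;  ∫_0^3 9*x^4 dx = 2187/5;
    ∫_0^3 8*x^3 dx = 162;  ∫_0^3 6*x^2 dx = 54;  ∫_0^3 4*x dx = 18;
    ∫_0^3 1 dx = 3.
  Sum: 8748/7 + 486 + 2187/5 + 162 + 54 + 18 + 3 = 84354/35.
  ∫_0^3 u'(x)^2 dx = ∫_0^3 (36*x^4 + 24*x^3 + 28*x^2 + 8*x + 4) dx. Term by term:
    ∫_0^3 36*x^4 dx = 8748/5;  ∫_0^3 24*x^3 dx = 486;  ∫_0^3 28*x^2 dx = 252;
    ∫_0^3 8*x dx = 36;  ∫_0^3 4 dx = 12.
  Sum: 8748/5 + 486 + 252 + 36 + 12 = 12678/5.
Adding: ||u||_{H^1}^2 = 84354/35 + 12678/5 = 34620/7.


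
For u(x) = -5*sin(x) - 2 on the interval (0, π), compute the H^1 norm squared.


||u||_{H^1(0,π)}^2 = 40 + 29*π

u'(x) = -5*cos(x).
Expand u² and (u')² and integrate term by term on (0, π), using: for integers n ≥ 1, ∫_0^π sin²(nx) dx = ∫_0^π cos²(nx) dx = π/2; for n ≠ n', ∫_0^π sin(nx)sin(n'x) dx = ∫_0^π cos(nx)cos(n'x) dx = 0; and by product-to-sum, ∫_0^π sin(nx)cos(n'x) dx = ½∫_0^π [sin((n+n')x) + sin((n−n')x)] dx, which is 0 when n+n' is even and 2n/(n²−n'²) when n+n' is odd (it need not vanish on (0, π)). For the constant mode: ∫_0^π 1 dx = π, ∫_0^π cos(nx) dx = 0, ∫_0^π sin(nx) dx = (1−(−1)^n)/n.
  u² squared terms: (-2)²·∫1 dx = 4·π = 4*π;  (-5)²·∫sin(x)² dx = 25·π/2 = 25*π/2.
  u² cross terms: 2·(-2)·(-5)·∫1·sin(x) dx = 20·(2) = 40.
  So ∫_0^π u² dx = 4*π + 25*π/2 + 40 = 40 + 33*π/2.
  (u')² squared terms: (-5)²·∫cos(x)² dx = 25·π/2 = 25*π/2.
  So ∫_0^π (u')² dx = 25*π/2.
||u||_{H^1}^2 = (40 + 33*π/2) + (25*π/2) = 40 + 29*π.


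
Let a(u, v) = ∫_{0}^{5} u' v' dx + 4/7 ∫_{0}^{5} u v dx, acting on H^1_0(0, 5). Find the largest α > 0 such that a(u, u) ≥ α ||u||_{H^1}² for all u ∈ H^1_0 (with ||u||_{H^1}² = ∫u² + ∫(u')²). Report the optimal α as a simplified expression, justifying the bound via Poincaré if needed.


α = (π^2 + 100/7)/(π^2 + 25)

Coercivity of a(·,·) on H^1_0(0, 5) means a(u, u) ≥ α ||u||_{H^1}² for every u ∈ H^1_0.
The interval has length L = 5, and Poincaré/coercivity depend only on L. Here a(u, u) = ∫(u')² + (4/7)·∫u².
Here 0 < c = 4/7 < 1. The condition a(u,u) ≥ α||u||_{H^1}² reads (1−α)∫(u')² ≥ (α−c)∫u². Any admissible α is ≤ 1 (rapidly oscillating u have ∫u²/∫(u')² → 0), and α = 1 would force 0 ≥ (1−c)∫u², impossible since c < 1; so 1−α > 0. By the sharp Poincaré inequality on H^1_0 of an interval of length L, ∫(u')² ≥ (π/L)²∫u² with equality for the first sine mode sin(π(x−x₀)/L) (x₀ the left endpoint), so the inequality holds for all u iff (1−α)(π/L)² ≥ α − c, i.e. α ≤ ((π/L)² + c)/((π/L)² + 1) = (1 + c(L/π)²)/(1 + (L/π)²). With (π/L)² = π^2/25 and c = 4/7, the largest admissible constant is α = ((π/L)² + c)/((π/L)² + 1).
Simplifying, α = (π^2 + 100/7)/(π^2 + 25).


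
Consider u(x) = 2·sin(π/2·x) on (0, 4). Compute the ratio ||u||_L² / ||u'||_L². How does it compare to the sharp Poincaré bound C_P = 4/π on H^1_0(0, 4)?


||u||_L² / ||u'||_L² = 2/π < C_P = 4/π.

u(x) = 2·sin(π/2·x), so u'(x) = π*cos(π*x/2).
Writing u(x) = A·sin(kπx/L) with A = 2 and k = 2, use ∫_0^L sin²(kπx/L) dx = L/2 and ∫_0^L cos²(kπx/L) dx = L/2.
u² = 4·sin²(π/2·x) and (u')² = π^2·cos²(π/2·x), and each of sin², cos² integrates to L/2 = 2 over (0, 4).
∫_0^4 u² dx = 8, so ||u||_L² = 2*sqrt(2).
∫_0^4 (u')² dx = 2*π^2, so ||u'||_L² = sqrt(2)*π.
Ratio ||u||_L² / ||u'||_L² = 2/π.
Sharp Poincaré constant on H^1_0(0, 4) is C_P = L/π = 4/π, achieved by sin(π/4·x).
This is the k = 2 harmonic; the ratio L/(kπ) is strictly less than C_P = L/π, consistent with the sharp inequality ||u||_L² ≤ C_P ||u'||_L².


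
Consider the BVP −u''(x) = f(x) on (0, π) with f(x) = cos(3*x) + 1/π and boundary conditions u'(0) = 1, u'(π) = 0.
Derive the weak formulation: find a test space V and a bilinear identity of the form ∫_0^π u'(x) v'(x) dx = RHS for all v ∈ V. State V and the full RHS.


V = H^1(0, π) (v unrestricted at boundary; u is determined up to an additive constant); weak form: ∫_0^π u'v' dx = ∫_0^π (cos(3*x) + 1/π) v dx − v(0) for all v ∈ V.

Multiply both sides by a test function v and integrate from 0 to π:
  ∫_0^π −u''(x) v(x) dx = ∫_0^π f(x) v(x) dx.
Integrate the LHS by parts once:
  ∫_0^π −u'' v dx = −[u'(x) v(x)]_0^π + ∫_0^π u'(x) v'(x) dx.
Thus ∫_0^π u'(x) v'(x) dx = ∫_0^π f(x) v(x) dx + [u'(x) v(x)]_0^π.
Choose V so that boundary terms are either known or forced to vanish.
u has inhomogeneous Neumann u'(0) = 1, u'(π) = 0. [u' v]_0^π = (0)·v(π) − (1)·v(0) = − v(0). Take V = H^1(0, π); boundary term becomes part of RHS.
Weak formulation: find u (satisfying any essential BC) such that ∫_0^π u'(x) v'(x) dx = ∫_0^π f v dx − v(0) for all v ∈ V (Neumann data are natural BCs: they enter the RHS as boundary terms).
Substituting f(x) = cos(3*x) + 1/π, the right-hand side is ∫_0^π (cos(3*x) + 1/π) v dx − v(0).
Compatibility check (pure Neumann): taking v ≡ 1 ∈ V gives 0 = ∫_0^π f dx + (0) − (1), i.e. ∫_0^π f dx must equal u'(0) − u'(π) = 1. Indeed ∫_0^π (cos(3*x) + 1/π) dx = 1, so the data are compatible. The solution is then unique only up to an additive constant (fix it e.g. by requiring ∫_0^π u dx = 0).


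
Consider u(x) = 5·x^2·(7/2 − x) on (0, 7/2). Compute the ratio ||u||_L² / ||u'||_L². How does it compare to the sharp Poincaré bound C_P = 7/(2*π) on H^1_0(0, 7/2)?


||u||_L² / ||u'||_L² = sqrt(14)/4 < C_P = 7/(2*π).

u(x) = 5·x^2·(7/2 − x), so u'(x) = 5*x*(7 - 3*x).
u(x) = 5·x^2·(7/2 − x) vanishes at x = 0 and x = 7/2, so u ∈ H^1_0(0, 7/2). Differentiate via the product rule and integrate the resulting polynomials term by term.
  ∫_0^7/2 u² dx = ∫_0^7/2 (25*x^6 - 175*x^5 + 1225*x^4/4) dx. Term by term:
    ∫_0^7/2 25*x^6 dx = 2941225/128;  ∫_0^7/2 -175*x^5 dx = -20588575/384;  ∫_0^7/2 1225*x^4/4 dx = 4117715/128.
  Sum: 2941225/128 − 20588575/384 + 4117715/128 = 588245/384.
  ∫_0^7/2 (u')² dx = ∫_0^7/2 (225*x^4 - 1050*x^3 + 1225*x^2) dx. Term by term:
    ∫_0^7/2 225*x^4 dx = 756315/32;  ∫_0^7/2 -1050*x^3 dx = -1260525/32;  ∫_0^7/2 1225*x^2 dx = 420175/24.
  Sum: 756315/32 − 1260525/32 + 420175/24 = 84035/48.
∫_0^7/2 u² dx = 588245/384, so ||u||_L² = 343*sqrt(30)/48.
∫_0^7/2 (u')² dx = 84035/48, so ||u'||_L² = 49*sqrt(105)/12.
Ratio ||u||_L² / ||u'||_L² = sqrt(14)/4.
Sharp Poincaré constant on H^1_0(0, 7/2) is C_P = L/π = 7/(2*π), achieved by sin(2*π/7·x).
A polynomial bump cannot attain the sharp Poincaré constant (only the first sine eigenfunction does), so the ratio is strictly less than C_P, consistent with ||u||_L² ≤ C_P ||u'||_L².


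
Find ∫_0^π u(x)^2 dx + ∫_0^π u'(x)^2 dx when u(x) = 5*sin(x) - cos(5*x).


||u||_{H^1(0,π)}^2 = 38*π

u'(x) = 5*sin(5*x) + 5*cos(x).
Expand u² and (u')² and integrate term by term on (0, π), using: for integers n ≥ 1, ∫_0^π sin²(nx) dx = ∫_0^π cos²(nx) dx = π/2; for n ≠ n', ∫_0^π sin(nx)sin(n'x) dx = ∫_0^π cos(nx)cos(n'x) dx = 0; and by product-to-sum, ∫_0^π sin(nx)cos(n'x) dx = ½∫_0^π [sin((n+n')x) + sin((n−n')x)] dx, which is 0 when n+n' is even and 2n/(n²−n'²) when n+n' is odd (it need not vanish on (0, π)).
  u² squared terms: (-1)²·∫cos(5x)² dx = 1·π/2 = π/2;  (5)²·∫sin(x)² dx = 25·π/2 = 25*π/2.
  u² cross terms: 2·(-1)·(5)·∫cos(5x)·sin(x) dx = -10·(0) = 0.
  So ∫_0^π u² dx = π/2 + 25*π/2 + 0 = 13*π.
  (u')² squared terms: (5)²·∫cos(x)² dx = 25·π/2 = 25*π/2;  (5)²·∫sin(5x)² dx = 25·π/2 = 25*π/2.
  (u')² cross terms: 2·(5)·(5)·∫cos(x)·sin(5x) dx = 50·(0) = 0.
  So ∫_0^π (u')² dx = 25*π/2 + 25*π/2 + 0 = 25*π.
||u||_{H^1}^2 = (13*π) + (25*π) = 38*π.


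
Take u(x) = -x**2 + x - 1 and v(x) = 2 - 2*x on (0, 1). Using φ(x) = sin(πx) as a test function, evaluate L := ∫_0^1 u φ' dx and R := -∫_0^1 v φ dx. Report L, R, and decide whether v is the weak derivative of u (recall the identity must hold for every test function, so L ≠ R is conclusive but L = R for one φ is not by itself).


LHS = 0, RHS = -2/π. No, v is not the weak derivative of u.

u(x) = -x**2 + x - 1, classical derivative u'(x) = 1 - 2*x.
φ(x) = sin(πx), so φ'(x) = π*cos(π*x).
Note φ(0) = φ(1) = 0, so the boundary term u·φ vanishes.
LHS = ∫_0^1 u(x) φ'(x) dx = ∫_0^1 (-π*x^2*cos(π*x) + π*x*cos(π*x) - π*cos(π*x)) dx. Term by term:
  ∫_0^1 -π*cos(π*x) dx = 0;  ∫_0^1 π*x*cos(π*x) dx = -2/π;  ∫_0^1 -π*x^2*cos(π*x) dx = 2/π.
Sum: 0 − 2/π + 2/π = 0.
So LHS = 0.
∫_0^1 v(x) φ(x) dx = ∫_0^1 (-2*x*sin(π*x) + 2*sin(π*x)) dx. Term by term:
  ∫_0^1 2*sin(π*x) dx = 4/π;  ∫_0^1 -2*x*sin(π*x) dx = -2/π.
Sum: 4/π − 2/π = 2/π.
So RHS = -∫_0^1 v(x) φ(x) dx = -2/π.
LHS − RHS = 2/π ≠ 0, so the identity fails.
(For a valid weak derivative the identity must hold for EVERY test function, in particular this one. The failure shows v is NOT the weak derivative of u.)
Correct weak derivative would be u'(x) = 1 - 2*x.


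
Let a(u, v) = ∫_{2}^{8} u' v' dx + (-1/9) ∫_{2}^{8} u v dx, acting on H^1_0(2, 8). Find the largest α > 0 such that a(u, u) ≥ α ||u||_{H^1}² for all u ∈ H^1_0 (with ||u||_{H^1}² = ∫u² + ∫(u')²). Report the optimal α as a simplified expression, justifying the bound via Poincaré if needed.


α = (-4 + π^2)/(π^2 + 36)

Coercivity of a(·,·) on H^1_0(2, 8) means a(u, u) ≥ α ||u||_{H^1}² for every u ∈ H^1_0.
The interval has length L = 6, and Poincaré/coercivity depend only on L. Here a(u, u) = ∫(u')² + (-1/9)·∫u².
Here c = -1/9 < 0 with |c| < (π/L)² = π^2/36, so coercivity still holds. The condition a(u,u) ≥ α||u||_{H^1}² reads (1−α)∫(u')² ≥ (α−c)∫u². Any admissible α is ≤ 1 (rapidly oscillating u have ∫u²/∫(u')² → 0), and α = 1 would force 0 ≥ (1−c)∫u², impossible since c < 1; so 1−α > 0. By the sharp Poincaré inequality on H^1_0 of an interval of length L, ∫(u')² ≥ (π/L)²∫u² with equality for the first sine mode sin(π(x−x₀)/L) (x₀ the left endpoint), so the inequality holds for all u iff (1−α)(π/L)² ≥ α − c, i.e. α ≤ ((π/L)² + c)/((π/L)² + 1) = (1 + c(L/π)²)/(1 + (L/π)²). (Direct route, valid since c ≤ 0: Poincaré gives c∫u² ≥ c(L/π)²∫(u')², so a(u,u) ≥ (1 + c(L/π)²)∫(u')², while ||u||_{H^1}² ≤ (1 + (L/π)²)∫(u')²; dividing yields the same α.) With (π/L)² = π^2/36 and c = -1/9, the largest admissible constant is α = ((π/L)² + c)/((π/L)² + 1).
Simplifying, α = (-4 + π^2)/(π^2 + 36).


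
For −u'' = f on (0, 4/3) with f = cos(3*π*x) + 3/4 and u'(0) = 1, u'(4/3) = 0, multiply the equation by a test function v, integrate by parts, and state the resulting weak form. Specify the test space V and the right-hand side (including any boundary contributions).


V = H^1(0, 4/3) (v unrestricted at boundary; u is determined up to an additive constant); weak form: ∫_0^4/3 u'v' dx = ∫_0^4/3 (cos(3*π*x) + 3/4) v dx − v(0) for all v ∈ V.

Multiply both sides by a test function v and integrate from 0 to 4/3:
  ∫_0^4/3 −u''(x) v(x) dx = ∫_0^4/3 f(x) v(x) dx.
Integrate the LHS by parts once:
  ∫_0^4/3 −u'' v dx = −[u'(x) v(x)]_0^4/3 + ∫_0^4/3 u'(x) v'(x) dx.
Thus ∫_0^4/3 u'(x) v'(x) dx = ∫_0^4/3 f(x) v(x) dx + [u'(x) v(x)]_0^4/3.
Choose V so that boundary terms are either known or forced to vanish.
u has inhomogeneous Neumann u'(0) = 1, u'(4/3) = 0. [u' v]_0^4/3 = (0)·v(4/3) − (1)·v(0) = − v(0). Take V = H^1(0, 4/3); boundary term becomes part of RHS.
Weak formulation: find u (satisfying any essential BC) such that ∫_0^4/3 u'(x) v'(x) dx = ∫_0^4/3 f v dx − v(0) for all v ∈ V (Neumann data are natural BCs: they enter the RHS as boundary terms).
Substituting f(x) = cos(3*π*x) + 3/4, the right-hand side is ∫_0^4/3 (cos(3*π*x) + 3/4) v dx − v(0).
Compatibility check (pure Neumann): taking v ≡ 1 ∈ V gives 0 = ∫_0^4/3 f dx + (0) − (1), i.e. ∫_0^4/3 f dx must equal u'(0) − u'(4/3) = 1. Indeed ∫_0^4/3 (cos(3*π*x) + 3/4) dx = 1, so the data are compatible. The solution is then unique only up to an additive constant (fix it e.g. by requiring ∫_0^4/3 u dx = 0).


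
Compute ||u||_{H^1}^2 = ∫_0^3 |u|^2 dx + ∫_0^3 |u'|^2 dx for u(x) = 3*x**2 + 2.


||u||_{H^1}^2 = 4407/5

The H^1 norm (squared) on an interval (0, L) is
  ||u||_{H^1}^2 = ∫_0^L u(x)^2 dx + ∫_0^L u'(x)^2 dx.
Compute u'(x) = 6*x.
Then u(x)^2 = 9*x**4 + 12*x**2 + 4 and u'(x)^2 = 36*x**2.
Integrate each monomial from 0 to 3 using ∫_0^3 c·x^n dx = c·3^(n+1)/(n+1):
  ∫_0^3 u(x)^2 dx = ∫_0^3 (9*x^4 + 12*x^2 + 4) dx. Term by term:
    ∫_0^3 9*x^4 dx = 2187/5;  ∫_0^3 12*x^2 dx = 108;  ∫_0^3 4 dx = 12.
  Sum: 2187/5 + 108 + 12 = 2787/5.
  ∫_0^3 u'(x)^2 dx = ∫_0^3 (36*x^2) dx. Term by term:
    ∫_0^3 36*x^2 dx = 324.
Adding: ||u||_{H^1}^2 = 2787/5 + 324 = 4407/5.


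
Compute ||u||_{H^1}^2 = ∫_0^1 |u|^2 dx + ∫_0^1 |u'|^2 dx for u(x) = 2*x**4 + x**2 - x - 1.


||u||_{H^1}^2 = 8059/630

The H^1 norm (squared) on an interval (0, L) is
  ||u||_{H^1}^2 = ∫_0^L u(x)^2 dx + ∫_0^L u'(x)^2 dx.
Compute u'(x) = 8*x**3 + 2*x - 1.
Then u(x)^2 = 4*x**8 + 4*x**6 - 4*x**5 - 3*x**4 - 2*x**3 - x**2 + 2*x + 1 and u'(x)^2 = 64*x**6 + 32*x**4 - 16*x**3 + 4*x**2 - 4*x + 1.
Integrate each monomial from 0 to 1 using ∫_0^1 c·x^n dx = c·1^(n+1)/(n+1):
  ∫_0^1 u(x)^2 dx = ∫_0^1 (4*x^8 + 4*x^6 - 4*x^5 - 3*x^4 - 2*x^3 - x^2 + 2*x + 1) dx. Term by term:
    ∫_0^1 4*x^8 dx = 4/9;  ∫_0^1 4*x^6 dx = 4/7;  ∫_0^1 -4*x^5 dx = -2/3;
    ∫_0^1 -3*x^4 dx = -3/5;  ∫_0^1 -2*x^3 dx = -1/2;  ∫_0^1 -x^2 dx = -1/3;
    ∫_0^1 2*x dx = 1;  ∫_0^1 1 dx = 1.
  Sum: 4/9 + 4/7 − 2/3 − 3/5 − 1/2 − 1/3 + 1 + 1 = 577/630.
  ∫_0^1 u'(x)^2 dx = ∫_0^1 (64*x^6 + 32*x^4 - 16*x^3 + 4*x^2 - 4*x + 1) dx. Term by term:
    ∫_0^1 64*x^6 dx = 64/7;  ∫_0^1 32*x^4 dx = 32/5;  ∫_0^1 -16*x^3 dx = -4;
    ∫_0^1 4*x^2 dx = 4/3;  ∫_0^1 -4*x dx = -2;  ∫_0^1 1 dx = 1.
  Sum: 64/7 + 32/5 − 4 + 4/3 − 2 + 1 = 1247/105.
Adding: ||u||_{H^1}^2 = 577/630 + 1247/105 = 8059/630.


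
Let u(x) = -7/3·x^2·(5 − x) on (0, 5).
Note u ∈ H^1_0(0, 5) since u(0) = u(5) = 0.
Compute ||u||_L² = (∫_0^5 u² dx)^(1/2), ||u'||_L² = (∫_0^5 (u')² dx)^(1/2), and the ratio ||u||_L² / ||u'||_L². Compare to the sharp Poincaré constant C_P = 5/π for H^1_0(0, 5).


||u||_L² / ||u'||_L² = 5*sqrt(14)/14 < C_P = 5/π.

u(x) = -7/3·x^2·(5 − x), so u'(x) = 7*x*(3*x - 10)/3.
u(x) = -7/3·x^2·(5 − x) vanishes at x = 0 and x = 5, so u ∈ H^1_0(0, 5). Differentiate via the product rule and integrate the resulting polynomials term by term.
  ∫_0^5 u² dx = ∫_0^5 (49*x^6/9 - 490*x^5/9 + 1225*x^4/9) dx. Term by term:
    ∫_0^5 49*x^6/9 dx = 546875/9;  ∫_0^5 -490*x^5/9 dx = -3828125/27;  ∫_0^5 1225*x^4/9 dx = 765625/9.
  Sum: 546875/9 − 3828125/27 + 765625/9 = 109375/27.
  ∫_0^5 (u')² dx = ∫_0^5 (49*x^4 - 980*x^3/3 + 4900*x^2/9) dx. Term by term:
    ∫_0^5 49*x^4 dx = 30625;  ∫_0^5 -980*x^3/3 dx = -153125/3;  ∫_0^5 4900*x^2/9 dx = 612500/27.
  Sum: 30625 − 153125/3 + 612500/27 = 61250/27.
∫_0^5 u² dx = 109375/27, so ||u||_L² = 125*sqrt(21)/9.
∫_0^5 (u')² dx = 61250/27, so ||u'||_L² = 175*sqrt(6)/9.
Ratio ||u||_L² / ||u'||_L² = 5*sqrt(14)/14.
Sharp Poincaré constant on H^1_0(0, 5) is C_P = L/π = 5/π, achieved by sin(π/5·x).
A polynomial bump cannot attain the sharp Poincaré constant (only the first sine eigenfunction does), so the ratio is strictly less than C_P, consistent with ||u||_L² ≤ C_P ||u'||_L².


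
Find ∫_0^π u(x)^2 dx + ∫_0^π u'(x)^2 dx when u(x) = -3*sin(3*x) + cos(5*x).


||u||_{H^1(0,π)}^2 = 58*π

u'(x) = -5*sin(5*x) - 9*cos(3*x).
Expand u² and (u')² and integrate term by term on (0, π), using: for integers n ≥ 1, ∫_0^π sin²(nx) dx = ∫_0^π cos²(nx) dx = π/2; for n ≠ n', ∫_0^π sin(nx)sin(n'x) dx = ∫_0^π cos(nx)cos(n'x) dx = 0; and by product-to-sum, ∫_0^π sin(nx)cos(n'x) dx = ½∫_0^π [sin((n+n')x) + sin((n−n')x)] dx, which is 0 when n+n' is even and 2n/(n²−n'²) when n+n' is odd (it need not vanish on (0, π)).
  u² squared terms: (-3)²·∫sin(3x)² dx = 9·π/2 = 9*π/2;  (1)²·∫cos(5x)² dx = 1·π/2 = π/2.
  u² cross terms: 2·(-3)·(1)·∫sin(3x)·cos(5x) dx = -6·(0) = 0.
  So ∫_0^π u² dx = 9*π/2 + π/2 + 0 = 5*π.
  (u')² squared terms: (-9)²·∫cos(3x)² dx = 81·π/2 = 81*π/2;  (-5)²·∫sin(5x)² dx = 25·π/2 = 25*π/2.
  (u')² cross terms: 2·(-9)·(-5)·∫cos(3x)·sin(5x) dx = 90·(0) = 0.
  So ∫_0^π (u')² dx = 81*π/2 + 25*π/2 + 0 = 53*π.
||u||_{H^1}^2 = (5*π) + (53*π) = 58*π.


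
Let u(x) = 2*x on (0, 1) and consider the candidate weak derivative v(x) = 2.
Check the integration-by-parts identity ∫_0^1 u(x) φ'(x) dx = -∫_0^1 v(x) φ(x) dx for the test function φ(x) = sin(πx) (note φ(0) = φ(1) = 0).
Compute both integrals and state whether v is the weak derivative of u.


LHS = -4/π, RHS = -4/π. Yes, v = u' weakly.

u(x) = 2*x, classical derivative u'(x) = 2.
φ(x) = sin(πx), so φ'(x) = π*cos(π*x).
Note φ(0) = φ(1) = 0, so the boundary term u·φ vanishes.
LHS = ∫_0^1 u(x) φ'(x) dx = ∫_0^1 (2*π*x*cos(π*x)) dx. Term by term:
  ∫_0^1 2*π*x*cos(π*x) dx = -4/π.
So LHS = -4/π.
∫_0^1 v(x) φ(x) dx = ∫_0^1 (2*sin(π*x)) dx. Term by term:
  ∫_0^1 2*sin(π*x) dx = 4/π.
So RHS = -∫_0^1 v(x) φ(x) dx = -4/π.
LHS = RHS, so the identity holds for this test φ.
Moreover u is smooth here and v(x) = u'(x) = 2 pointwise, so the identity holds for every test function. Hence v is the weak derivative of u.


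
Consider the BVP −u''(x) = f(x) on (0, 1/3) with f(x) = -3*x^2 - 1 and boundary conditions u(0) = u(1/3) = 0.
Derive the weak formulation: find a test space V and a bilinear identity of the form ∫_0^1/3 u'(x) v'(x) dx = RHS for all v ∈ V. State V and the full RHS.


V = H^1_0(0, 1/3) (so v(0) = v(1/3) = 0); weak form: ∫_0^1/3 u'v' dx = ∫_0^1/3 (-3*x^2 - 1) v dx for all v ∈ V.

Multiply both sides by a test function v and integrate from 0 to 1/3:
  ∫_0^1/3 −u''(x) v(x) dx = ∫_0^1/3 f(x) v(x) dx.
Integrate the LHS by parts once:
  ∫_0^1/3 −u'' v dx = −[u'(x) v(x)]_0^1/3 + ∫_0^1/3 u'(x) v'(x) dx.
Thus ∫_0^1/3 u'(x) v'(x) dx = ∫_0^1/3 f(x) v(x) dx + [u'(x) v(x)]_0^1/3.
Choose V so that boundary terms are either known or forced to vanish.
u is Dirichlet: u(0) = u(1/3) = 0. Let V = H^1_0(0, 1/3); then v(0) = v(1/3) = 0, and [u' v]_0^1/3 = 0.
Weak formulation: find u (satisfying any essential BC) such that ∫_0^1/3 u'(x) v'(x) dx = ∫_0^1/3 f v dx for all v ∈ V.
Substituting f(x) = -3*x^2 - 1, the right-hand side is ∫_0^1/3 (-3*x^2 - 1) v dx.


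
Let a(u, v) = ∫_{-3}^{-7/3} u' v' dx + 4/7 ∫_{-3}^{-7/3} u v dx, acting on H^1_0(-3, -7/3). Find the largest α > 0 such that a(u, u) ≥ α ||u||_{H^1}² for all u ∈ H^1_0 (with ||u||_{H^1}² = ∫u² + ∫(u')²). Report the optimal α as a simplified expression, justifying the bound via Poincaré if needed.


α = (16 + 63*π^2)/(7*(4 + 9*π^2))

Coercivity of a(·,·) on H^1_0(-3, -7/3) means a(u, u) ≥ α ||u||_{H^1}² for every u ∈ H^1_0.
The interval has length L = 2/3, and Poincaré/coercivity depend only on L. Here a(u, u) = ∫(u')² + (4/7)·∫u².
Here 0 < c = 4/7 < 1. The condition a(u,u) ≥ α||u||_{H^1}² reads (1−α)∫(u')² ≥ (α−c)∫u². Any admissible α is ≤ 1 (rapidly oscillating u have ∫u²/∫(u')² → 0), and α = 1 would force 0 ≥ (1−c)∫u², impossible since c < 1; so 1−α > 0. By the sharp Poincaré inequality on H^1_0 of an interval of length L, ∫(u')² ≥ (π/L)²∫u² with equality for the first sine mode sin(π(x−x₀)/L) (x₀ the left endpoint), so the inequality holds for all u iff (1−α)(π/L)² ≥ α − c, i.e. α ≤ ((π/L)² + c)/((π/L)² + 1) = (1 + c(L/π)²)/(1 + (L/π)²). With (π/L)² = 9*π^2/4 and c = 4/7, the largest admissible constant is α = ((π/L)² + c)/((π/L)² + 1).
Simplifying, α = (16 + 63*π^2)/(7*(4 + 9*π^2)).


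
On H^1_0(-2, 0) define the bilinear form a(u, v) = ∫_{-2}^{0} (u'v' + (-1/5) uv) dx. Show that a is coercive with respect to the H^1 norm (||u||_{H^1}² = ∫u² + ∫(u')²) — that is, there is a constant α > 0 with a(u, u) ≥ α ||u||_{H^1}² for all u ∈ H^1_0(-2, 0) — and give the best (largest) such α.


α = (-4/5 + π^2)/(4 + π^2)

Coercivity of a(·,·) on H^1_0(-2, 0) means a(u, u) ≥ α ||u||_{H^1}² for every u ∈ H^1_0.
The interval has length L = 2, and Poincaré/coercivity depend only on L. Here a(u, u) = ∫(u')² + (-1/5)·∫u².
Here c = -1/5 < 0 with |c| < (π/L)² = π^2/4, so coercivity still holds. The condition a(u,u) ≥ α||u||_{H^1}² reads (1−α)∫(u')² ≥ (α−c)∫u². Any admissible α is ≤ 1 (rapidly oscillating u have ∫u²/∫(u')² → 0), and α = 1 would force 0 ≥ (1−c)∫u², impossible since c < 1; so 1−α > 0. By the sharp Poincaré inequality on H^1_0 of an interval of length L, ∫(u')² ≥ (π/L)²∫u² with equality for the first sine mode sin(π(x−x₀)/L) (x₀ the left endpoint), so the inequality holds for all u iff (1−α)(π/L)² ≥ α − c, i.e. α ≤ ((π/L)² + c)/((π/L)² + 1) = (1 + c(L/π)²)/(1 + (L/π)²). (Direct route, valid since c ≤ 0: Poincaré gives c∫u² ≥ c(L/π)²∫(u')², so a(u,u) ≥ (1 + c(L/π)²)∫(u')², while ||u||_{H^1}² ≤ (1 + (L/π)²)∫(u')²; dividing yields the same α.) With (π/L)² = π^2/4 and c = -1/5, the largest admissible constant is α = ((π/L)² + c)/((π/L)² + 1).
Simplifying, α = (-4/5 + π^2)/(4 + π^2).


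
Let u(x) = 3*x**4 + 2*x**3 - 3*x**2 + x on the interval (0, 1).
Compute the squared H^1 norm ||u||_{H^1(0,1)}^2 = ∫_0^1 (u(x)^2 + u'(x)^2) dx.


||u||_{H^1}^2 = 481/21

The H^1 norm (squared) on an interval (0, L) is
  ||u||_{H^1}^2 = ∫_0^L u(x)^2 dx + ∫_0^L u'(x)^2 dx.
Compute u'(x) = 12*x**3 + 6*x**2 - 6*x + 1.
Then u(x)^2 = 9*x**8 + 12*x**7 - 14*x**6 - 6*x**5 + 13*x**4 - 6*x**3 + x**2 and u'(x)^2 = 144*x**6 + 144*x**5 - 108*x**4 - 48*x**3 + 48*x**2 - 12*x + 1.
Integrate each monomial from 0 to 1 using ∫_0^1 c·x^n dx = c·1^(n+1)/(n+1):
  ∫_0^1 u(x)^2 dx = ∫_0^1 (9*x^8 + 12*x^7 - 14*x^6 - 6*x^5 + 13*x^4 - 6*x^3 + x^2) dx. Term by term:
    ∫_0^1 9*x^8 dx = 1;  ∫_0^1 12*x^7 dx = 3/2;  ∫_0^1 -14*x^6 dx = -2;
    ∫_0^1 -6*x^5 dx = -1;  ∫_0^1 13*x^4 dx = 13/5;  ∫_0^1 -6*x^3 dx = -3/2;
    ∫_0^1 x^2 dx = 1/3.
  Sum: 1 + 3/2 − 2 − 1 + 13/5 − 3/2 + 1/3 = 14/15.
  ∫_0^1 u'(x)^2 dx = ∫_0^1 (144*x^6 + 144*x^5 - 108*x^4 - 48*x^3 + 48*x^2 - 12*x + 1) dx. Term by term:
    ∫_0^1 144*x^6 dx = 144/7;  ∫_0^1 144*x^5 dx = 24;  ∫_0^1 -108*x^4 dx = -108/5;
    ∫_0^1 -48*x^3 dx = -12;  ∫_0^1 48*x^2 dx = 16;  ∫_0^1 -12*x dx = -6;
    ∫_0^1 1 dx = 1.
  Sum: 144/7 + 24 − 108/5 − 12 + 16 − 6 + 1 = 769/35.
Adding: ||u||_{H^1}^2 = 14/15 + 769/35 = 481/21.


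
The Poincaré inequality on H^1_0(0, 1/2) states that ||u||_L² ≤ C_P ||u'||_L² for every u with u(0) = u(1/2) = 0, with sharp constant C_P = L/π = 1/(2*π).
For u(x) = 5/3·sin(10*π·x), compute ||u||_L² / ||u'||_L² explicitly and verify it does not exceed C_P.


||u||_L² / ||u'||_L² = 1/(10*π) < C_P = 1/(2*π).

u(x) = 5/3·sin(10*π·x), so u'(x) = 50*π*cos(10*π*x)/3.
Writing u(x) = A·sin(kπx/L) with A = 5/3 and k = 5, use ∫_0^L sin²(kπx/L) dx = L/2 and ∫_0^L cos²(kπx/L) dx = L/2.
u² = 25/9·sin²(10*π·x) and (u')² = 2500*π^2/9·cos²(10*π·x), and each of sin², cos² integrates to L/2 = 1/4 over (0, 1/2).
∫_0^1/2 u² dx = 25/36, so ||u||_L² = 5/6.
∫_0^1/2 (u')² dx = 625*π^2/9, so ||u'||_L² = 25*π/3.
Ratio ||u||_L² / ||u'||_L² = 1/(10*π).
Sharp Poincaré constant on H^1_0(0, 1/2) is C_P = L/π = 1/(2*π), achieved by sin(2*π·x).
This is the k = 5 harmonic; the ratio L/(kπ) is strictly less than C_P = L/π, consistent with the sharp inequality ||u||_L² ≤ C_P ||u'||_L².


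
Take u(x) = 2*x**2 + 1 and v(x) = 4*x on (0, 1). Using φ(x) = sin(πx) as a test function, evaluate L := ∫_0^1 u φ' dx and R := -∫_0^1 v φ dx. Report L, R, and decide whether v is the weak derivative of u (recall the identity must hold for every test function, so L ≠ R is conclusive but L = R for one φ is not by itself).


LHS = -4/π, RHS = -4/π. Yes, v = u' weakly.

u(x) = 2*x**2 + 1, classical derivative u'(x) = 4*x.
φ(x) = sin(πx), so φ'(x) = π*cos(π*x).
Note φ(0) = φ(1) = 0, so the boundary term u·φ vanishes.
LHS = ∫_0^1 u(x) φ'(x) dx = ∫_0^1 (2*π*x^2*cos(π*x) + π*cos(π*x)) dx. Term by term:
  ∫_0^1 π*cos(π*x) dx = 0;  ∫_0^1 2*π*x^2*cos(π*x) dx = -4/π.
Sum: 0 − 4/π = -4/π.
So LHS = -4/π.
∫_0^1 v(x) φ(x) dx = ∫_0^1 (4*x*sin(π*x)) dx. Term by term:
  ∫_0^1 4*x*sin(π*x) dx = 4/π.
So RHS = -∫_0^1 v(x) φ(x) dx = -4/π.
LHS = RHS, so the identity holds for this test φ.
Moreover u is smooth here and v(x) = u'(x) = 4*x pointwise, so the identity holds for every test function. Hence v is the weak derivative of u.


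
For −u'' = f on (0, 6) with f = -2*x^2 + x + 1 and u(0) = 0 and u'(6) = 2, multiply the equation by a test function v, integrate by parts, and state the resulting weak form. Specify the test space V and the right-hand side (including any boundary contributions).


V = {v ∈ H^1(0, 6) : v(0) = 0} (test functions vanish at x = 0 where u is specified); weak form: ∫_0^6 u'v' dx = ∫_0^6 (-2*x^2 + x + 1) v dx + 2·v(6) for all v ∈ V.

Multiply both sides by a test function v and integrate from 0 to 6:
  ∫_0^6 −u''(x) v(x) dx = ∫_0^6 f(x) v(x) dx.
Integrate the LHS by parts once:
  ∫_0^6 −u'' v dx = −[u'(x) v(x)]_0^6 + ∫_0^6 u'(x) v'(x) dx.
Thus ∫_0^6 u'(x) v'(x) dx = ∫_0^6 f(x) v(x) dx + [u'(x) v(x)]_0^6.
Choose V so that boundary terms are either known or forced to vanish.
Mixed BC: u(0) = 0 (Dirichlet) and u'(6) = 2 (Neumann). Define V = {v ∈ H^1(0, 6) : v(0) = 0}. Then [u' v]_0^6 = u'(6)·v(6) − u'(0)·0 = 2·v(6).
Weak formulation: find u (satisfying any essential BC) such that ∫_0^6 u'(x) v'(x) dx = ∫_0^6 f v dx + 2·v(6) for all v ∈ V (Dirichlet at 0 absorbed into V; Neumann datum at x = 6 contributes the boundary term).
Substituting f(x) = -2*x^2 + x + 1, the right-hand side is ∫_0^6 (-2*x^2 + x + 1) v dx + 2·v(6).


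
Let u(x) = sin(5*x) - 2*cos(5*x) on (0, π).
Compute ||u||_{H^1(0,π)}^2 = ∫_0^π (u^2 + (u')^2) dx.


||u||_{H^1(0,π)}^2 = 65*π

u'(x) = 10*sin(5*x) + 5*cos(5*x).
Expand u² and (u')² and integrate term by term on (0, π), using: for integers n ≥ 1, ∫_0^π sin²(nx) dx = ∫_0^π cos²(nx) dx = π/2; for n ≠ n', ∫_0^π sin(nx)sin(n'x) dx = ∫_0^π cos(nx)cos(n'x) dx = 0; and by product-to-sum, ∫_0^π sin(nx)cos(n'x) dx = ½∫_0^π [sin((n+n')x) + sin((n−n')x)] dx, which is 0 when n+n' is even and 2n/(n²−n'²) when n+n' is odd (it need not vanish on (0, π)).
  u² squared terms: (-2)²·∫cos(5x)² dx = 4·π/2 = 2*π;  (1)²·∫sin(5x)² dx = 1·π/2 = π/2.
  u² cross terms: 2·(-2)·(1)·∫cos(5x)·sin(5x) dx = -4·(0) = 0.
  So ∫_0^π u² dx = 2*π + π/2 + 0 = 5*π/2.
  (u')² squared terms: (5)²·∫cos(5x)² dx = 25·π/2 = 25*π/2;  (10)²·∫sin(5x)² dx = 100·π/2 = 50*π.
  (u')² cross terms: 2·(5)·(10)·∫cos(5x)·sin(5x) dx = 100·(0) = 0.
  So ∫_0^π (u')² dx = 25*π/2 + 50*π + 0 = 125*π/2.
||u||_{H^1}^2 = (5*π/2) + (125*π/2) = 65*π.


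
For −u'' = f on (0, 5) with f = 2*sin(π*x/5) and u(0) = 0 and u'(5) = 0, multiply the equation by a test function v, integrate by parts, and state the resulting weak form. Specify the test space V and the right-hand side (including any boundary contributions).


V = {v ∈ H^1(0, 5) : v(0) = 0} (test functions vanish at x = 0 where u is specified); weak form: ∫_0^5 u'v' dx = ∫_0^5 (2*sin(π*x/5)) v dx for all v ∈ V.

Multiply both sides by a test function v and integrate from 0 to 5:
  ∫_0^5 −u''(x) v(x) dx = ∫_0^5 f(x) v(x) dx.
Integrate the LHS by parts once:
  ∫_0^5 −u'' v dx = −[u'(x) v(x)]_0^5 + ∫_0^5 u'(x) v'(x) dx.
Thus ∫_0^5 u'(x) v'(x) dx = ∫_0^5 f(x) v(x) dx + [u'(x) v(x)]_0^5.
Choose V so that boundary terms are either known or forced to vanish.
Mixed BC: u(0) = 0 (Dirichlet) and u'(5) = 0 (Neumann). Define V = {v ∈ H^1(0, 5) : v(0) = 0}. Then [u' v]_0^5 = u'(5)·v(5) − u'(0)·0 = 0.
Weak formulation: find u (satisfying any essential BC) such that ∫_0^5 u'(x) v'(x) dx = ∫_0^5 f v dx for all v ∈ V (Dirichlet at 0 absorbed into V; the Neumann datum at x = 5 is zero, so no boundary term remains).
Substituting f(x) = 2*sin(π*x/5), the right-hand side is ∫_0^5 (2*sin(π*x/5)) v dx.


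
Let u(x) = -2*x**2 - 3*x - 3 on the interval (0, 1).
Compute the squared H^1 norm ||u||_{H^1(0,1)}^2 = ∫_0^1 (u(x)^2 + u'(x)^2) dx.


||u||_{H^1}^2 = 827/15

The H^1 norm (squared) on an interval (0, L) is
  ||u||_{H^1}^2 = ∫_0^L u(x)^2 dx + ∫_0^L u'(x)^2 dx.
Compute u'(x) = -4*x - 3.
Then u(x)^2 = 4*x**4 + 12*x**3 + 21*x**2 + 18*x + 9 and u'(x)^2 = 16*x**2 + 24*x + 9.
Integrate each monomial from 0 to 1 using ∫_0^1 c·x^n dx = c·1^(n+1)/(n+1):
  ∫_0^1 u(x)^2 dx = ∫_0^1 (4*x^4 + 12*x^3 + 21*x^2 + 18*x + 9) dx. Term by term:
    ∫_0^1 4*x^4 dx = 4/5;  ∫_0^1 12*x^3 dx = 3;  ∫_0^1 21*x^2 dx = 7;
    ∫_0^1 18*x dx = 9;  ∫_0^1 9 dx = 9.
  Sum: 4/5 + 3 + 7 + 9 + 9 = 144/5.
  ∫_0^1 u'(x)^2 dx = ∫_0^1 (16*x^2 + 24*x + 9) dx. Term by term:
    ∫_0^1 16*x^2 dx = 16/3;  ∫_0^1 24*x dx = 12;  ∫_0^1 9 dx = 9.
  Sum: 16/3 + 12 + 9 = 79/3.
Adding: ||u||_{H^1}^2 = 144/5 + 79/3 = 827/15.


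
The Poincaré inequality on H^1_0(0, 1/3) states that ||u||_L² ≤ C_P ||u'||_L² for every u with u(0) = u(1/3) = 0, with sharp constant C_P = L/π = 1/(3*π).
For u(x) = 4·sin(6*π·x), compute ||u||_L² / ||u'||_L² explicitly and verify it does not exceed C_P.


||u||_L² / ||u'||_L² = 1/(6*π) < C_P = 1/(3*π).

u(x) = 4·sin(6*π·x), so u'(x) = 24*π*cos(6*π*x).
Writing u(x) = A·sin(kπx/L) with A = 4 and k = 2, use ∫_0^L sin²(kπx/L) dx = L/2 and ∫_0^L cos²(kπx/L) dx = L/2.
u² = 16·sin²(6*π·x) and (u')² = 576*π^2·cos²(6*π·x), and each of sin², cos² integrates to L/2 = 1/6 over (0, 1/3).
∫_0^1/3 u² dx = 8/3, so ||u||_L² = 2*sqrt(6)/3.
∫_0^1/3 (u')² dx = 96*π^2, so ||u'||_L² = 4*sqrt(6)*π.
Ratio ||u||_L² / ||u'||_L² = 1/(6*π).
Sharp Poincaré constant on H^1_0(0, 1/3) is C_P = L/π = 1/(3*π), achieved by sin(3*π·x).
This is the k = 2 harmonic; the ratio L/(kπ) is strictly less than C_P = L/π, consistent with the sharp inequality ||u||_L² ≤ C_P ||u'||_L².


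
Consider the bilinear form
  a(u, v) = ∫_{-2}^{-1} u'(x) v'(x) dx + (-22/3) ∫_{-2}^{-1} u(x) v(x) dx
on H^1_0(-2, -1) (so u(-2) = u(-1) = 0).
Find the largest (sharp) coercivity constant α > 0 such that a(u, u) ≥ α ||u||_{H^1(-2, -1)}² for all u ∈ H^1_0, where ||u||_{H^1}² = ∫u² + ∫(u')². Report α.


α = (-22/3 + π^2)/(1 + π^2)

Coercivity of a(·,·) on H^1_0(-2, -1) means a(u, u) ≥ α ||u||_{H^1}² for every u ∈ H^1_0.
The interval has length L = 1, and Poincaré/coercivity depend only on L. Here a(u, u) = ∫(u')² + (-22/3)·∫u².
Here c = -22/3 < 0 with |c| < (π/L)² = π^2, so coercivity still holds. The condition a(u,u) ≥ α||u||_{H^1}² reads (1−α)∫(u')² ≥ (α−c)∫u². Any admissible α is ≤ 1 (rapidly oscillating u have ∫u²/∫(u')² → 0), and α = 1 would force 0 ≥ (1−c)∫u², impossible since c < 1; so 1−α > 0. By the sharp Poincaré inequality on H^1_0 of an interval of length L, ∫(u')² ≥ (π/L)²∫u² with equality for the first sine mode sin(π(x−x₀)/L) (x₀ the left endpoint), so the inequality holds for all u iff (1−α)(π/L)² ≥ α − c, i.e. α ≤ ((π/L)² + c)/((π/L)² + 1) = (1 + c(L/π)²)/(1 + (L/π)²). (Direct route, valid since c ≤ 0: Poincaré gives c∫u² ≥ c(L/π)²∫(u')², so a(u,u) ≥ (1 + c(L/π)²)∫(u')², while ||u||_{H^1}² ≤ (1 + (L/π)²)∫(u')²; dividing yields the same α.) With (π/L)² = π^2 and c = -22/3, the largest admissible constant is α = ((π/L)² + c)/((π/L)² + 1).
Simplifying, α = (-22/3 + π^2)/(1 + π^2).


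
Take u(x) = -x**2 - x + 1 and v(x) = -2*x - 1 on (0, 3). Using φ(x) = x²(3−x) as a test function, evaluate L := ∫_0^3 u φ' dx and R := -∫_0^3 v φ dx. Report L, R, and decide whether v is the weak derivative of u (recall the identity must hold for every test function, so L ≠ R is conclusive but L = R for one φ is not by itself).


LHS = 621/20, RHS = 621/20. Yes, v = u' weakly.

u(x) = -x**2 - x + 1, classical derivative u'(x) = -2*x - 1.
φ(x) = x²(3−x), so φ'(x) = 3*x*(2 - x).
Note φ(0) = φ(3) = 0, so the boundary term u·φ vanishes.
LHS = ∫_0^3 u(x) φ'(x) dx = ∫_0^3 (3*x^4 - 3*x^3 - 9*x^2 + 6*x) dx. Term by term:
  ∫_0^3 3*x^4 dx = 729/5;  ∫_0^3 -3*x^3 dx = -243/4;  ∫_0^3 -9*x^2 dx = -81;
  ∫_0^3 6*x dx = 27.
Sum: 729/5 − 243/4 − 81 + 27 = 621/20.
So LHS = 621/20.
∫_0^3 v(x) φ(x) dx = ∫_0^3 (2*x^4 - 5*x^3 - 3*x^2) dx. Term by term:
  ∫_0^3 2*x^4 dx = 486/5;  ∫_0^3 -5*x^3 dx = -405/4;  ∫_0^3 -3*x^2 dx = -27.
Sum: 486/5 − 405/4 − 27 = -621/20.
So RHS = -∫_0^3 v(x) φ(x) dx = 621/20.
LHS = RHS, so the identity holds for this test φ.
Moreover u is smooth here and v(x) = u'(x) = -2*x - 1 pointwise, so the identity holds for every test function. Hence v is the weak derivative of u.


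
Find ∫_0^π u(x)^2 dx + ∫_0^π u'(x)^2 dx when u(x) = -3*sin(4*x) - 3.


||u||_{H^1(0,π)}^2 = 171*π/2

u'(x) = -12*cos(4*x).
Expand u² and (u')² and integrate term by term on (0, π), using: for integers n ≥ 1, ∫_0^π sin²(nx) dx = ∫_0^π cos²(nx) dx = π/2; for n ≠ n', ∫_0^π sin(nx)sin(n'x) dx = ∫_0^π cos(nx)cos(n'x) dx = 0; and by product-to-sum, ∫_0^π sin(nx)cos(n'x) dx = ½∫_0^π [sin((n+n')x) + sin((n−n')x)] dx, which is 0 when n+n' is even and 2n/(n²−n'²) when n+n' is odd (it need not vanish on (0, π)). For the constant mode: ∫_0^π 1 dx = π, ∫_0^π cos(nx) dx = 0, ∫_0^π sin(nx) dx = (1−(−1)^n)/n.
  u² squared terms: (-3)²·∫1 dx = 9·π = 9*π;  (-3)²·∫sin(4x)² dx = 9·π/2 = 9*π/2.
  u² cross terms: 2·(-3)·(-3)·∫1·sin(4x) dx = 18·(0) = 0.
  So ∫_0^π u² dx = 9*π + 9*π/2 + 0 = 27*π/2.
  (u')² squared terms: (-12)²·∫cos(4x)² dx = 144·π/2 = 72*π.
  So ∫_0^π (u')² dx = 72*π.
||u||_{H^1}^2 = (27*π/2) + (72*π) = 171*π/2.


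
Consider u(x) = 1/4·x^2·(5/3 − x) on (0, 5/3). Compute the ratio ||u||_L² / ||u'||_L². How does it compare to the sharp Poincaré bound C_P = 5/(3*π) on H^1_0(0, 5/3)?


||u||_L² / ||u'||_L² = 5*sqrt(14)/42 < C_P = 5/(3*π).

u(x) = 1/4·x^2·(5/3 − x), so u'(x) = x*(10 - 9*x)/12.
u(x) = 1/4·x^2·(5/3 − x) vanishes at x = 0 and x = 5/3, so u ∈ H^1_0(0, 5/3). Differentiate via the product rule and integrate the resulting polynomials term by term.
  ∫_0^5/3 u² dx = ∫_0^5/3 (x^6/16 - 5*x^5/24 + 25*x^4/144) dx. Term by term:
    ∫_0^5/3 x^6/16 dx = 78125/244944;  ∫_0^5/3 -5*x^5/24 dx = -78125/104976;  ∫_0^5/3 25*x^4/144 dx = 15625/34992.
  Sum: 78125/244944 − 78125/104976 + 15625/34992 = 15625/734832.
  ∫_0^5/3 (u')² dx = ∫_0^5/3 (9*x^4/16 - 5*x^3/4 + 25*x^2/36) dx. Term by term:
    ∫_0^5/3 9*x^4/16 dx = 625/432;  ∫_0^5/3 -5*x^3/4 dx = -3125/1296;  ∫_0^5/3 25*x^2/36 dx = 3125/2916.
  Sum: 625/432 − 3125/1296 + 3125/2916 = 625/5832.
∫_0^5/3 u² dx = 15625/734832, so ||u||_L² = 125*sqrt(7)/2268.
∫_0^5/3 (u')² dx = 625/5832, so ||u'||_L² = 25*sqrt(2)/108.
Ratio ||u||_L² / ||u'||_L² = 5*sqrt(14)/42.
Sharp Poincaré constant on H^1_0(0, 5/3) is C_P = L/π = 5/(3*π), achieved by sin(3*π/5·x).
A polynomial bump cannot attain the sharp Poincaré constant (only the first sine eigenfunction does), so the ratio is strictly less than C_P, consistent with ||u||_L² ≤ C_P ||u'||_L².


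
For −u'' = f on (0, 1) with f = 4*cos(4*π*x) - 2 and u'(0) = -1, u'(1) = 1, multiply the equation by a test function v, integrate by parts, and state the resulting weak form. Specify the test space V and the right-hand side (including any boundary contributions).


V = H^1(0, 1) (v unrestricted at boundary; u is determined up to an additive constant); weak form: ∫_0^1 u'v' dx = ∫_0^1 (4*cos(4*π*x) - 2) v dx + v(1) + v(0) for all v ∈ V.

Multiply both sides by a test function v and integrate from 0 to 1:
  ∫_0^1 −u''(x) v(x) dx = ∫_0^1 f(x) v(x) dx.
Integrate the LHS by parts once:
  ∫_0^1 −u'' v dx = −[u'(x) v(x)]_0^1 + ∫_0^1 u'(x) v'(x) dx.
Thus ∫_0^1 u'(x) v'(x) dx = ∫_0^1 f(x) v(x) dx + [u'(x) v(x)]_0^1.
Choose V so that boundary terms are either known or forced to vanish.
u has inhomogeneous Neumann u'(0) = -1, u'(1) = 1. [u' v]_0^1 = (1)·v(1) − (-1)·v(0) = v(1) + v(0). Take V = H^1(0, 1); boundary term becomes part of RHS.
Weak formulation: find u (satisfying any essential BC) such that ∫_0^1 u'(x) v'(x) dx = ∫_0^1 f v dx + v(1) + v(0) for all v ∈ V (Neumann data are natural BCs: they enter the RHS as boundary terms).
Substituting f(x) = 4*cos(4*π*x) - 2, the right-hand side is ∫_0^1 (4*cos(4*π*x) - 2) v dx + v(1) + v(0).
Compatibility check (pure Neumann): taking v ≡ 1 ∈ V gives 0 = ∫_0^1 f dx + (1) − (-1), i.e. ∫_0^1 f dx must equal u'(0) − u'(1) = -2. Indeed ∫_0^1 (4*cos(4*π*x) - 2) dx = -2, so the data are compatible. The solution is then unique only up to an additive constant (fix it e.g. by requiring ∫_0^1 u dx = 0).


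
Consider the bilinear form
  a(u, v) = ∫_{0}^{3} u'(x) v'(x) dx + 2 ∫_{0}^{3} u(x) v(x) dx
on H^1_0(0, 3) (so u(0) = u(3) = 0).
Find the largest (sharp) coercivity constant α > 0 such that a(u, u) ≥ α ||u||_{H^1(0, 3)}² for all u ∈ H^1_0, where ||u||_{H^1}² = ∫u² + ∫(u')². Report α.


α = 1

Coercivity of a(·,·) on H^1_0(0, 3) means a(u, u) ≥ α ||u||_{H^1}² for every u ∈ H^1_0.
The interval has length L = 3, and Poincaré/coercivity depend only on L. Here a(u, u) = ∫(u')² + (2)·∫u².
Here c = 2 ≥ 1, so a(u,u) = ∫(u')² + c∫u² ≥ ∫(u')² + ∫u² = ||u||_{H^1}², i.e. α = 1 works. No larger α is possible: a(u,u) ≥ α||u||_{H^1}² means (1−α)∫(u')² ≥ (α−c)∫u², and for the modes u_n = sin(nπ(x−x₀)/L) (x₀ the left endpoint) one has ∫u_n²/∫(u_n')² = (L/(nπ))² → 0, so a(u_n,u_n)/||u_n||_{H^1}² → 1. Hence the optimal constant is α = 1.
Therefore α = 1.
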